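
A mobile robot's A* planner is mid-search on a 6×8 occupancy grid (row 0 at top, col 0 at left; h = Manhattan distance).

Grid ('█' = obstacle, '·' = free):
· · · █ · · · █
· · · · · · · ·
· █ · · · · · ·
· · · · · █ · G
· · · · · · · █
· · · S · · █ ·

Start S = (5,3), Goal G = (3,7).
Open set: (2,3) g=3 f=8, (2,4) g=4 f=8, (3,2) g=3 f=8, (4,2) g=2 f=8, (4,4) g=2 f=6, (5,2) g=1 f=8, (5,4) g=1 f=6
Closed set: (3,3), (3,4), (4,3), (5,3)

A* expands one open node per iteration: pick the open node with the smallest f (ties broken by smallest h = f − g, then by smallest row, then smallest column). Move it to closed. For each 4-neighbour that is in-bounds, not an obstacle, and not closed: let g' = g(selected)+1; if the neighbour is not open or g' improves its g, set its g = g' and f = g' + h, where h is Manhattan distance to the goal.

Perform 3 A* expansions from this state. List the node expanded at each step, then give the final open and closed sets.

step 1: expand (4,4) (f=6, h=4) → closed; open now [(2,3) g=3 f=8, (2,4) g=4 f=8, (3,2) g=3 f=8, (4,2) g=2 f=8, (4,5) g=3 f=6, (5,2) g=1 f=8, (5,4) g=1 f=6]
step 2: expand (4,5) (f=6, h=3) → closed; open now [(2,3) g=3 f=8, (2,4) g=4 f=8, (3,2) g=3 f=8, (4,2) g=2 f=8, (4,6) g=4 f=6, (5,2) g=1 f=8, (5,4) g=1 f=6, (5,5) g=4 f=8]
step 3: expand (4,6) (f=6, h=2) → closed; open now [(2,3) g=3 f=8, (2,4) g=4 f=8, (3,2) g=3 f=8, (3,6) g=5 f=6, (4,2) g=2 f=8, (5,2) g=1 f=8, (5,4) g=1 f=6, (5,5) g=4 f=8]

order=[(4,4) → (4,5) → (4,6)]; open=[(2,3) g=3 f=8, (2,4) g=4 f=8, (3,2) g=3 f=8, (3,6) g=5 f=6, (4,2) g=2 f=8, (5,2) g=1 f=8, (5,4) g=1 f=6, (5,5) g=4 f=8]; closed=[(3,3), (3,4), (4,3), (4,4), (4,5), (4,6), (5,3)]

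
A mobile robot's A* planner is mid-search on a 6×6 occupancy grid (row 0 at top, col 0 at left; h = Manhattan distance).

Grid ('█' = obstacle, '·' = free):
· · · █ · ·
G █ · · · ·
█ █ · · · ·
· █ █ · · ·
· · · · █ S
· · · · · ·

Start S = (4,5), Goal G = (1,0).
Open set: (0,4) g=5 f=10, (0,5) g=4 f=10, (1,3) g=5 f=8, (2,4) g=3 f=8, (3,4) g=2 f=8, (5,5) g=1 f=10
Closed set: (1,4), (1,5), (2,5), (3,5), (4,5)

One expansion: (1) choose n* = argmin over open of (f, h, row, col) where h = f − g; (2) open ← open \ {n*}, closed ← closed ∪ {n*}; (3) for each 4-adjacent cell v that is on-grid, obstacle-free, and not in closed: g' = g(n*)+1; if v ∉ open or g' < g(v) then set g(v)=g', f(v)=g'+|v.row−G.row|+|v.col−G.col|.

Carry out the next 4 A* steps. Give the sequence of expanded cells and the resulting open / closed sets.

step 1: expand (1,3) (f=8, h=3) → closed; open now [(0,4) g=5 f=10, (0,5) g=4 f=10, (1,2) g=6 f=8, (2,3) g=6 f=10, (2,4) g=3 f=8, (3,4) g=2 f=8, (5,5) g=1 f=10]
step 2: expand (1,2) (f=8, h=2) → closed; open now [(0,2) g=7 f=10, (0,4) g=5 f=10, (0,5) g=4 f=10, (2,2) g=7 f=10, (2,3) g=6 f=10, (2,4) g=3 f=8, (3,4) g=2 f=8, (5,5) g=1 f=10]
step 3: expand (2,4) (f=8, h=5) → closed; open now [(0,2) g=7 f=10, (0,4) g=5 f=10, (0,5) g=4 f=10, (2,2) g=7 f=10, (2,3) g=4 f=8, (3,4) g=2 f=8, (5,5) g=1 f=10]
step 4: expand (2,3) (f=8, h=4) → closed; open now [(0,2) g=7 f=10, (0,4) g=5 f=10, (0,5) g=4 f=10, (2,2) g=5 f=8, (3,3) g=5 f=10, (3,4) g=2 f=8, (5,5) g=1 f=10]

order=[(1,3) → (1,2) → (2,4) → (2,3)]; open=[(0,2) g=7 f=10, (0,4) g=5 f=10, (0,5) g=4 f=10, (2,2) g=5 f=8, (3,3) g=5 f=10, (3,4) g=2 f=8, (5,5) g=1 f=10]; closed=[(1,2), (1,3), (1,4), (1,5), (2,3), (2,4), (2,5), (3,5), (4,5)]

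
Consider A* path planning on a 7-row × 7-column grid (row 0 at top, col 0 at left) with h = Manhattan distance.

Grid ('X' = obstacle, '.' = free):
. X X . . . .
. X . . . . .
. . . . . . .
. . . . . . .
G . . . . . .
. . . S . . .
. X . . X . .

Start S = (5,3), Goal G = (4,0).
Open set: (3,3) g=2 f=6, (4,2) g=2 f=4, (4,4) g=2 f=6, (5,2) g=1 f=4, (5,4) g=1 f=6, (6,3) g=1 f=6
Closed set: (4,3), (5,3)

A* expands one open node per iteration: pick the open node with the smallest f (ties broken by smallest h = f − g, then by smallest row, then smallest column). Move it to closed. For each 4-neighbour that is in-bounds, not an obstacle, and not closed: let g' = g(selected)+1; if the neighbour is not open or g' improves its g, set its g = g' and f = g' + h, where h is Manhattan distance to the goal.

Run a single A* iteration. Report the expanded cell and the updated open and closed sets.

step 1: expand (4,2) (f=4, h=2) → closed; open now [(3,2) g=3 f=6, (3,3) g=2 f=6, (4,1) g=3 f=4, (4,4) g=2 f=6, (5,2) g=1 f=4, (5,4) g=1 f=6, (6,3) g=1 f=6]

expanded=(4,2); open=[(3,2) g=3 f=6, (3,3) g=2 f=6, (4,1) g=3 f=4, (4,4) g=2 f=6, (5,2) g=1 f=4, (5,4) g=1 f=6, (6,3) g=1 f=6]; closed=[(4,2), (4,3), (5,3)]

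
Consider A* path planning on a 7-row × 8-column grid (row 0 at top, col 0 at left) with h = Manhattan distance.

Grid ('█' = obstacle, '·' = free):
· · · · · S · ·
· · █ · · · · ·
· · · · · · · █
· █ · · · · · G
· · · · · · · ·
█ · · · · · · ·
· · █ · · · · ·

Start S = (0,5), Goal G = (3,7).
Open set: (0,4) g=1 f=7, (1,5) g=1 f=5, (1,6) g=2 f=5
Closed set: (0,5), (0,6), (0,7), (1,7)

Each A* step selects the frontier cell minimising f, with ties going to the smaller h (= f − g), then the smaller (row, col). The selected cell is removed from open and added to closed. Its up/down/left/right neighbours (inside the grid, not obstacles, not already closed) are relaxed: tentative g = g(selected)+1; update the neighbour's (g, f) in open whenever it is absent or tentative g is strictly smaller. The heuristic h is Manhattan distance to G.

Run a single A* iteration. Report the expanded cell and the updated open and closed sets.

expanded=(1,6); open=[(0,4) g=1 f=7, (1,5) g=1 f=5, (2,6) g=3 f=5]; closed=[(0,5), (0,6), (0,7), (1,6), (1,7)]

step 1: expand (1,6) (f=5, h=3) → closed; open now [(0,4) g=1 f=7, (1,5) g=1 f=5, (2,6) g=3 f=5]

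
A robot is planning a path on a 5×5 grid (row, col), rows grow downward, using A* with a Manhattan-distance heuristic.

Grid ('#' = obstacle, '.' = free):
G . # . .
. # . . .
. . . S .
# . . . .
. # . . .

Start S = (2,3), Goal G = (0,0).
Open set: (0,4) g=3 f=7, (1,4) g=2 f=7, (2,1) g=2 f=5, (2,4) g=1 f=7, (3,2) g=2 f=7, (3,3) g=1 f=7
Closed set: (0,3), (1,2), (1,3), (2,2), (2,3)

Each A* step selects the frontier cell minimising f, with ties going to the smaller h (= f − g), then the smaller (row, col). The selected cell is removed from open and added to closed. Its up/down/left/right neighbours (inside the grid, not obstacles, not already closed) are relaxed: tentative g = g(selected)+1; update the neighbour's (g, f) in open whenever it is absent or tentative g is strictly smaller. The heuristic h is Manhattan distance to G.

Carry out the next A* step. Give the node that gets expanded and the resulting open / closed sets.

expanded=(2,1); open=[(0,4) g=3 f=7, (1,4) g=2 f=7, (2,0) g=3 f=5, (2,4) g=1 f=7, (3,1) g=3 f=7, (3,2) g=2 f=7, (3,3) g=1 f=7]; closed=[(0,3), (1,2), (1,3), (2,1), (2,2), (2,3)]

step 1: expand (2,1) (f=5, h=3) → closed; open now [(0,4) g=3 f=7, (1,4) g=2 f=7, (2,0) g=3 f=5, (2,4) g=1 f=7, (3,1) g=3 f=7, (3,2) g=2 f=7, (3,3) g=1 f=7]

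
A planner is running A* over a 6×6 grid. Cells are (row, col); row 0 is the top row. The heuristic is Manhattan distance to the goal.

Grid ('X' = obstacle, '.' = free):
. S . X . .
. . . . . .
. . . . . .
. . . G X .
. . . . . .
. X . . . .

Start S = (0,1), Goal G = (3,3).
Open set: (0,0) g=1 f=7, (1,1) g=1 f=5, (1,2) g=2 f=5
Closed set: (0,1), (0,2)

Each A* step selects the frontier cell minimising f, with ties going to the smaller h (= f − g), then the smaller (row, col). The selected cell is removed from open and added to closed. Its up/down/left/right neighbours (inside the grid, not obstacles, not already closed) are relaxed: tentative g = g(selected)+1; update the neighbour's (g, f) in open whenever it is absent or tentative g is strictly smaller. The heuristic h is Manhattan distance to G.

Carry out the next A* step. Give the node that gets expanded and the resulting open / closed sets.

step 1: expand (1,2) (f=5, h=3) → closed; open now [(0,0) g=1 f=7, (1,1) g=1 f=5, (1,3) g=3 f=5, (2,2) g=3 f=5]

expanded=(1,2); open=[(0,0) g=1 f=7, (1,1) g=1 f=5, (1,3) g=3 f=5, (2,2) g=3 f=5]; closed=[(0,1), (0,2), (1,2)]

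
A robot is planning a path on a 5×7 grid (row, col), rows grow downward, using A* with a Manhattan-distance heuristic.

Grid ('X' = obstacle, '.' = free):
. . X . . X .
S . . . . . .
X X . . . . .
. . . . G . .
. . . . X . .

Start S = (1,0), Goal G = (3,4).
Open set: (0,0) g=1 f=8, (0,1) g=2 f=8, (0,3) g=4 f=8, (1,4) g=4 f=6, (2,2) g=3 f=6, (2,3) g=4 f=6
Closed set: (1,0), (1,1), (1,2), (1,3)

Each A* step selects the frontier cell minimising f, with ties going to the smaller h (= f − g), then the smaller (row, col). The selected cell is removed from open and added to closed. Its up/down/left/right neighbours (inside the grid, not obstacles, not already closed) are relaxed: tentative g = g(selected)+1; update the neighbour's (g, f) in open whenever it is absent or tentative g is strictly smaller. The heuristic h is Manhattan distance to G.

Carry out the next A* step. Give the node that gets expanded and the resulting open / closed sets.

step 1: expand (1,4) (f=6, h=2) → closed; open now [(0,0) g=1 f=8, (0,1) g=2 f=8, (0,3) g=4 f=8, (0,4) g=5 f=8, (1,5) g=5 f=8, (2,2) g=3 f=6, (2,3) g=4 f=6, (2,4) g=5 f=6]

expanded=(1,4); open=[(0,0) g=1 f=8, (0,1) g=2 f=8, (0,3) g=4 f=8, (0,4) g=5 f=8, (1,5) g=5 f=8, (2,2) g=3 f=6, (2,3) g=4 f=6, (2,4) g=5 f=6]; closed=[(1,0), (1,1), (1,2), (1,3), (1,4)]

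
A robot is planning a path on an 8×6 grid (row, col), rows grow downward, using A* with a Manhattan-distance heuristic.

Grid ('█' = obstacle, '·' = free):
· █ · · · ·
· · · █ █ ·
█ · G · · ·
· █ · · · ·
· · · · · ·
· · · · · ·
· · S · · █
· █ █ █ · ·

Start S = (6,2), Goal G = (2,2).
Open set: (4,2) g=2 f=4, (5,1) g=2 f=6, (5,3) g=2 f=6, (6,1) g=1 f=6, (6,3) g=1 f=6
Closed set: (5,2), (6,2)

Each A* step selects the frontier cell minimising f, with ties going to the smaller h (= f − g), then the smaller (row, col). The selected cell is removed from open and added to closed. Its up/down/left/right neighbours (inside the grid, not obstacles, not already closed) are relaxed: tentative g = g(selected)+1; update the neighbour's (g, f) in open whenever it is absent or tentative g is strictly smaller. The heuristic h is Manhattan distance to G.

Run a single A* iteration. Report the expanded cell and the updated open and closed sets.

expanded=(4,2); open=[(3,2) g=3 f=4, (4,1) g=3 f=6, (4,3) g=3 f=6, (5,1) g=2 f=6, (5,3) g=2 f=6, (6,1) g=1 f=6, (6,3) g=1 f=6]; closed=[(4,2), (5,2), (6,2)]

step 1: expand (4,2) (f=4, h=2) → closed; open now [(3,2) g=3 f=4, (4,1) g=3 f=6, (4,3) g=3 f=6, (5,1) g=2 f=6, (5,3) g=2 f=6, (6,1) g=1 f=6, (6,3) g=1 f=6]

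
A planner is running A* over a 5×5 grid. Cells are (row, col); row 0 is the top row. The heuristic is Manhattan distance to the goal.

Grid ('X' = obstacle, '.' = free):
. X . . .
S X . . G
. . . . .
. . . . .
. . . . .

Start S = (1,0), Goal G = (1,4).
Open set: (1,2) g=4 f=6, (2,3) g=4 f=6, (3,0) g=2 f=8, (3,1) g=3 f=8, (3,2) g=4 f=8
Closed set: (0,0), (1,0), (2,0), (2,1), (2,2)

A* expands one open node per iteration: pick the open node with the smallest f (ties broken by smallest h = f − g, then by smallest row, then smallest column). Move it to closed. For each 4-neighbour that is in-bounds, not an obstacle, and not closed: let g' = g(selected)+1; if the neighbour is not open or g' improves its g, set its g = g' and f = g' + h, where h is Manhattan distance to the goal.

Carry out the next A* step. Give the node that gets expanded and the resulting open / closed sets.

expanded=(1,2); open=[(0,2) g=5 f=8, (1,3) g=5 f=6, (2,3) g=4 f=6, (3,0) g=2 f=8, (3,1) g=3 f=8, (3,2) g=4 f=8]; closed=[(0,0), (1,0), (1,2), (2,0), (2,1), (2,2)]

step 1: expand (1,2) (f=6, h=2) → closed; open now [(0,2) g=5 f=8, (1,3) g=5 f=6, (2,3) g=4 f=6, (3,0) g=2 f=8, (3,1) g=3 f=8, (3,2) g=4 f=8]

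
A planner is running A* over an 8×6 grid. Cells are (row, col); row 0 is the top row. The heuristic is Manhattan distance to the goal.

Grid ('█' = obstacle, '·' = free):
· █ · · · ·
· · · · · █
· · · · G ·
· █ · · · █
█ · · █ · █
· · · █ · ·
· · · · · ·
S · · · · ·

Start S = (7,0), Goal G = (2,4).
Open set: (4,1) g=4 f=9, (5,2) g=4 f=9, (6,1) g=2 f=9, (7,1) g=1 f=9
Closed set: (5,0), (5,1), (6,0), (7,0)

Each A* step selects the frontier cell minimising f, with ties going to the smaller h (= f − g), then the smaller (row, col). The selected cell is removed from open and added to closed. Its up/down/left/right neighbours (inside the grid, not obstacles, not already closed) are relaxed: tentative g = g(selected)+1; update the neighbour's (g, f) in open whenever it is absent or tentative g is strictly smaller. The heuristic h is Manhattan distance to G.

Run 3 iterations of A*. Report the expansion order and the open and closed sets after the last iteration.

order=[(4,1) → (4,2) → (3,2)]; open=[(2,2) g=7 f=9, (3,3) g=7 f=9, (5,2) g=4 f=9, (6,1) g=2 f=9, (7,1) g=1 f=9]; closed=[(3,2), (4,1), (4,2), (5,0), (5,1), (6,0), (7,0)]

step 1: expand (4,1) (f=9, h=5) → closed; open now [(4,2) g=5 f=9, (5,2) g=4 f=9, (6,1) g=2 f=9, (7,1) g=1 f=9]
step 2: expand (4,2) (f=9, h=4) → closed; open now [(3,2) g=6 f=9, (5,2) g=4 f=9, (6,1) g=2 f=9, (7,1) g=1 f=9]
step 3: expand (3,2) (f=9, h=3) → closed; open now [(2,2) g=7 f=9, (3,3) g=7 f=9, (5,2) g=4 f=9, (6,1) g=2 f=9, (7,1) g=1 f=9]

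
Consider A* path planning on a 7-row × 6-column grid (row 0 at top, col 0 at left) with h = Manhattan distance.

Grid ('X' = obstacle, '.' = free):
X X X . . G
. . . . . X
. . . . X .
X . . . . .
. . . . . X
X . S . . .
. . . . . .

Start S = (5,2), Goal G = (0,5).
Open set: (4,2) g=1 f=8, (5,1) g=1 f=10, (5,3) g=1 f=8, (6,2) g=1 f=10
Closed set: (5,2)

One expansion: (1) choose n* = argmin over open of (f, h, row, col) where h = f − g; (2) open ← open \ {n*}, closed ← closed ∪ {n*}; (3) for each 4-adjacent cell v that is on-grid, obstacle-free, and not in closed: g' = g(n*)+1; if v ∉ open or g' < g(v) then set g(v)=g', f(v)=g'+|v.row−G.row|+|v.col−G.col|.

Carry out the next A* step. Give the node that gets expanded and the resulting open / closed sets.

step 1: expand (4,2) (f=8, h=7) → closed; open now [(3,2) g=2 f=8, (4,1) g=2 f=10, (4,3) g=2 f=8, (5,1) g=1 f=10, (5,3) g=1 f=8, (6,2) g=1 f=10]

expanded=(4,2); open=[(3,2) g=2 f=8, (4,1) g=2 f=10, (4,3) g=2 f=8, (5,1) g=1 f=10, (5,3) g=1 f=8, (6,2) g=1 f=10]; closed=[(4,2), (5,2)]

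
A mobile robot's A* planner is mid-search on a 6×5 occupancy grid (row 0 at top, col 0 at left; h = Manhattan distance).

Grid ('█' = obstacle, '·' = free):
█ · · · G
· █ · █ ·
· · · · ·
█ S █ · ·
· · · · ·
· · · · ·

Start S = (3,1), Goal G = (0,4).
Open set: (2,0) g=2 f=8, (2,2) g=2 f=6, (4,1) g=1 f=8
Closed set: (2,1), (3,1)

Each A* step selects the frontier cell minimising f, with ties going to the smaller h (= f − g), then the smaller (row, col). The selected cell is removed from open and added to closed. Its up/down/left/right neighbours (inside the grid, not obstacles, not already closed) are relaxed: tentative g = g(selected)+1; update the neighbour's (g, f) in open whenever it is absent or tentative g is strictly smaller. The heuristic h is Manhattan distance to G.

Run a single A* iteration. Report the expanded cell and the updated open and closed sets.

expanded=(2,2); open=[(1,2) g=3 f=6, (2,0) g=2 f=8, (2,3) g=3 f=6, (4,1) g=1 f=8]; closed=[(2,1), (2,2), (3,1)]

step 1: expand (2,2) (f=6, h=4) → closed; open now [(1,2) g=3 f=6, (2,0) g=2 f=8, (2,3) g=3 f=6, (4,1) g=1 f=8]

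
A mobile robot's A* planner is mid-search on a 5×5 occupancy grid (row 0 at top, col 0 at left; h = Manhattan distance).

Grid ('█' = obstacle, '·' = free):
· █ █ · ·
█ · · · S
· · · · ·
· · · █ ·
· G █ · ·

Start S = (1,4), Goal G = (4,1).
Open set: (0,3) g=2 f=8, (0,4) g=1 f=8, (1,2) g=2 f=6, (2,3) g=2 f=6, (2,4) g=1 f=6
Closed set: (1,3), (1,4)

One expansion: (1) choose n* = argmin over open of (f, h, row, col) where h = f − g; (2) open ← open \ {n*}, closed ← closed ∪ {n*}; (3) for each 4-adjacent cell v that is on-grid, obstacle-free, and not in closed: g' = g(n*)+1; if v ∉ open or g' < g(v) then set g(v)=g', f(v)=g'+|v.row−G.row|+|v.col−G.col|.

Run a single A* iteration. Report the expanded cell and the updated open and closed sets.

step 1: expand (1,2) (f=6, h=4) → closed; open now [(0,3) g=2 f=8, (0,4) g=1 f=8, (1,1) g=3 f=6, (2,2) g=3 f=6, (2,3) g=2 f=6, (2,4) g=1 f=6]

expanded=(1,2); open=[(0,3) g=2 f=8, (0,4) g=1 f=8, (1,1) g=3 f=6, (2,2) g=3 f=6, (2,3) g=2 f=6, (2,4) g=1 f=6]; closed=[(1,2), (1,3), (1,4)]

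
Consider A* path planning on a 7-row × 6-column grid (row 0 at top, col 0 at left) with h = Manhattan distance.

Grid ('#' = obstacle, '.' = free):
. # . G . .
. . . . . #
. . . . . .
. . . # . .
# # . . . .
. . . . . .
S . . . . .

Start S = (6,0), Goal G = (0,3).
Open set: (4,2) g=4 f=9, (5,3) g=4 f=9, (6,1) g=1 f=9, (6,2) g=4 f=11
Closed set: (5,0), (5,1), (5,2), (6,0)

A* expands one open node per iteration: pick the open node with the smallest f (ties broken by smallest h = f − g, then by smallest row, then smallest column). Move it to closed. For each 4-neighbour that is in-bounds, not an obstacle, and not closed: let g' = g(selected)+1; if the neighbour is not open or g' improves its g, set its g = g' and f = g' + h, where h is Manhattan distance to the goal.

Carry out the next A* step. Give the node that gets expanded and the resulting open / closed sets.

expanded=(4,2); open=[(3,2) g=5 f=9, (4,3) g=5 f=9, (5,3) g=4 f=9, (6,1) g=1 f=9, (6,2) g=4 f=11]; closed=[(4,2), (5,0), (5,1), (5,2), (6,0)]

step 1: expand (4,2) (f=9, h=5) → closed; open now [(3,2) g=5 f=9, (4,3) g=5 f=9, (5,3) g=4 f=9, (6,1) g=1 f=9, (6,2) g=4 f=11]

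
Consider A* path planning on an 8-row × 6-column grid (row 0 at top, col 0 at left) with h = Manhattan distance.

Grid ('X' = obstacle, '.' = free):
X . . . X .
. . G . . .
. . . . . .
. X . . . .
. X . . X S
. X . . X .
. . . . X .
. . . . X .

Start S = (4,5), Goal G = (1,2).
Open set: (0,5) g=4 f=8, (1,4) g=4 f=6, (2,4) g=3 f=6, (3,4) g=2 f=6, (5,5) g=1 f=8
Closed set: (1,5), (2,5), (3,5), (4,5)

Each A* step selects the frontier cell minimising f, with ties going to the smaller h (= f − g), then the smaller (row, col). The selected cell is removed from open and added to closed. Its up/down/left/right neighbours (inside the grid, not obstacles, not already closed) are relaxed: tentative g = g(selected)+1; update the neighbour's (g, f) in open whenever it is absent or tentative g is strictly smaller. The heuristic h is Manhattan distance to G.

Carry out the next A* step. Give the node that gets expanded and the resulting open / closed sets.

expanded=(1,4); open=[(0,5) g=4 f=8, (1,3) g=5 f=6, (2,4) g=3 f=6, (3,4) g=2 f=6, (5,5) g=1 f=8]; closed=[(1,4), (1,5), (2,5), (3,5), (4,5)]

step 1: expand (1,4) (f=6, h=2) → closed; open now [(0,5) g=4 f=8, (1,3) g=5 f=6, (2,4) g=3 f=6, (3,4) g=2 f=6, (5,5) g=1 f=8]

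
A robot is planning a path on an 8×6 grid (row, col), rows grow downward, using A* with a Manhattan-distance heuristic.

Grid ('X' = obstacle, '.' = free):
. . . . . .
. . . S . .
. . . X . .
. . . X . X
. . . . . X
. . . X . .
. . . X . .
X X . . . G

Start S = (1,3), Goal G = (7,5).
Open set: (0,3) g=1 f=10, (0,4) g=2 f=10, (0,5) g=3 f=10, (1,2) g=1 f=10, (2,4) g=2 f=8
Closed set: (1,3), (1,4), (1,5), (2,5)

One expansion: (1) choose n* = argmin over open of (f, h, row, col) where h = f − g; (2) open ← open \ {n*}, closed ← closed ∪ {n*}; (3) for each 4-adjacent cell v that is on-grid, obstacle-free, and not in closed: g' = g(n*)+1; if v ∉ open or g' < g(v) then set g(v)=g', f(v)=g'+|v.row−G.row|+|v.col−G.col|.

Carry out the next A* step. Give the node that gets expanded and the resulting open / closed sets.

expanded=(2,4); open=[(0,3) g=1 f=10, (0,4) g=2 f=10, (0,5) g=3 f=10, (1,2) g=1 f=10, (3,4) g=3 f=8]; closed=[(1,3), (1,4), (1,5), (2,4), (2,5)]

step 1: expand (2,4) (f=8, h=6) → closed; open now [(0,3) g=1 f=10, (0,4) g=2 f=10, (0,5) g=3 f=10, (1,2) g=1 f=10, (3,4) g=3 f=8]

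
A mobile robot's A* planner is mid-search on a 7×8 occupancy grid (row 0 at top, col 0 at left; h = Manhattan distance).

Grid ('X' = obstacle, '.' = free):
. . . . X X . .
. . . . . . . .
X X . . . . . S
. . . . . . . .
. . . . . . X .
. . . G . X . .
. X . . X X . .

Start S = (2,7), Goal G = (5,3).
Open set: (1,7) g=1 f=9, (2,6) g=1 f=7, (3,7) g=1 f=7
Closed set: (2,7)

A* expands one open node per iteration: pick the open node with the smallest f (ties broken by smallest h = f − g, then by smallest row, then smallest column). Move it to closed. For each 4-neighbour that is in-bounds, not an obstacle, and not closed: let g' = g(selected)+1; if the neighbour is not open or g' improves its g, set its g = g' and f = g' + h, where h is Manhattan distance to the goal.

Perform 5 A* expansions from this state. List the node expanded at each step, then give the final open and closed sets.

order=[(2,6) → (2,5) → (2,4) → (2,3) → (3,3)]; open=[(1,3) g=5 f=9, (1,4) g=4 f=9, (1,5) g=3 f=9, (1,6) g=2 f=9, (1,7) g=1 f=9, (2,2) g=5 f=9, (3,2) g=6 f=9, (3,4) g=4 f=7, (3,5) g=3 f=7, (3,6) g=2 f=7, (3,7) g=1 f=7, (4,3) g=6 f=7]; closed=[(2,3), (2,4), (2,5), (2,6), (2,7), (3,3)]

step 1: expand (2,6) (f=7, h=6) → closed; open now [(1,6) g=2 f=9, (1,7) g=1 f=9, (2,5) g=2 f=7, (3,6) g=2 f=7, (3,7) g=1 f=7]
step 2: expand (2,5) (f=7, h=5) → closed; open now [(1,5) g=3 f=9, (1,6) g=2 f=9, (1,7) g=1 f=9, (2,4) g=3 f=7, (3,5) g=3 f=7, (3,6) g=2 f=7, (3,7) g=1 f=7]
step 3: expand (2,4) (f=7, h=4) → closed; open now [(1,4) g=4 f=9, (1,5) g=3 f=9, (1,6) g=2 f=9, (1,7) g=1 f=9, (2,3) g=4 f=7, (3,4) g=4 f=7, (3,5) g=3 f=7, (3,6) g=2 f=7, (3,7) g=1 f=7]
step 4: expand (2,3) (f=7, h=3) → closed; open now [(1,3) g=5 f=9, (1,4) g=4 f=9, (1,5) g=3 f=9, (1,6) g=2 f=9, (1,7) g=1 f=9, (2,2) g=5 f=9, (3,3) g=5 f=7, (3,4) g=4 f=7, (3,5) g=3 f=7, (3,6) g=2 f=7, (3,7) g=1 f=7]
step 5: expand (3,3) (f=7, h=2) → closed; open now [(1,3) g=5 f=9, (1,4) g=4 f=9, (1,5) g=3 f=9, (1,6) g=2 f=9, (1,7) g=1 f=9, (2,2) g=5 f=9, (3,2) g=6 f=9, (3,4) g=4 f=7, (3,5) g=3 f=7, (3,6) g=2 f=7, (3,7) g=1 f=7, (4,3) g=6 f=7]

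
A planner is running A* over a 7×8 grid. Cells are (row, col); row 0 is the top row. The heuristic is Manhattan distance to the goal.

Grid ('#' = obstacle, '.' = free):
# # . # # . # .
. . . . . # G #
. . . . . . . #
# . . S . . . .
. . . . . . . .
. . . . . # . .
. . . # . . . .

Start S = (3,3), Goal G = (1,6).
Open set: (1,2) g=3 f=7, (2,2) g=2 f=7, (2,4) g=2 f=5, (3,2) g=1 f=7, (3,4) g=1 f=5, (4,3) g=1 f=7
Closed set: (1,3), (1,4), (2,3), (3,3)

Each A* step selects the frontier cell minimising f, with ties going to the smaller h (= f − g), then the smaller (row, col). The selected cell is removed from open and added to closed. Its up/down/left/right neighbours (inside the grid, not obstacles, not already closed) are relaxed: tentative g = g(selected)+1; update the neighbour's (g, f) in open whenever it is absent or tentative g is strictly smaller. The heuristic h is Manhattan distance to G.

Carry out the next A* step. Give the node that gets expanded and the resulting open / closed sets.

expanded=(2,4); open=[(1,2) g=3 f=7, (2,2) g=2 f=7, (2,5) g=3 f=5, (3,2) g=1 f=7, (3,4) g=1 f=5, (4,3) g=1 f=7]; closed=[(1,3), (1,4), (2,3), (2,4), (3,3)]

step 1: expand (2,4) (f=5, h=3) → closed; open now [(1,2) g=3 f=7, (2,2) g=2 f=7, (2,5) g=3 f=5, (3,2) g=1 f=7, (3,4) g=1 f=5, (4,3) g=1 f=7]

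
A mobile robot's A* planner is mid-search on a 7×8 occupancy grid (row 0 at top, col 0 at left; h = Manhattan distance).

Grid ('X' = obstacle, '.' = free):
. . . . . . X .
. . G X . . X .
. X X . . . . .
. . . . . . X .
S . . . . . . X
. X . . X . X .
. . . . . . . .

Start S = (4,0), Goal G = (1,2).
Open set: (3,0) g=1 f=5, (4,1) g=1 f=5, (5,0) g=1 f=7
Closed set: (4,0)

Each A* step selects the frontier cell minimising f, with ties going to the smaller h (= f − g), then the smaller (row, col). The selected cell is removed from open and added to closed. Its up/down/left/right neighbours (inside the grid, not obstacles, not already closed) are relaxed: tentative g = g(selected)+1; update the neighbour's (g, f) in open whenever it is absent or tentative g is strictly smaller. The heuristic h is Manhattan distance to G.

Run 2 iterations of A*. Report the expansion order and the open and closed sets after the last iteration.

order=[(3,0) → (2,0)]; open=[(1,0) g=3 f=5, (3,1) g=2 f=5, (4,1) g=1 f=5, (5,0) g=1 f=7]; closed=[(2,0), (3,0), (4,0)]

step 1: expand (3,0) (f=5, h=4) → closed; open now [(2,0) g=2 f=5, (3,1) g=2 f=5, (4,1) g=1 f=5, (5,0) g=1 f=7]
step 2: expand (2,0) (f=5, h=3) → closed; open now [(1,0) g=3 f=5, (3,1) g=2 f=5, (4,1) g=1 f=5, (5,0) g=1 f=7]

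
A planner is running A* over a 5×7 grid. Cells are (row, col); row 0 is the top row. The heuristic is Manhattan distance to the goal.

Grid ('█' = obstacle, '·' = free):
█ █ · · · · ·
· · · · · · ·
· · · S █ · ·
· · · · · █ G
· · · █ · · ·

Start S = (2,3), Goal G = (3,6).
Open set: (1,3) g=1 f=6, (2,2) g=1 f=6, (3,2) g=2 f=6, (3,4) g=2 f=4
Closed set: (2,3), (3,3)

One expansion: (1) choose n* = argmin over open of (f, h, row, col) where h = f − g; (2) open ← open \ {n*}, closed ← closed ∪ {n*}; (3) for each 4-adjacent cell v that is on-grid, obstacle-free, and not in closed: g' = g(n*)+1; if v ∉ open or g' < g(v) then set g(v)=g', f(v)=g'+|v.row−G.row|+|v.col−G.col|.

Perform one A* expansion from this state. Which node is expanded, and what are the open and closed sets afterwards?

step 1: expand (3,4) (f=4, h=2) → closed; open now [(1,3) g=1 f=6, (2,2) g=1 f=6, (3,2) g=2 f=6, (4,4) g=3 f=6]

expanded=(3,4); open=[(1,3) g=1 f=6, (2,2) g=1 f=6, (3,2) g=2 f=6, (4,4) g=3 f=6]; closed=[(2,3), (3,3), (3,4)]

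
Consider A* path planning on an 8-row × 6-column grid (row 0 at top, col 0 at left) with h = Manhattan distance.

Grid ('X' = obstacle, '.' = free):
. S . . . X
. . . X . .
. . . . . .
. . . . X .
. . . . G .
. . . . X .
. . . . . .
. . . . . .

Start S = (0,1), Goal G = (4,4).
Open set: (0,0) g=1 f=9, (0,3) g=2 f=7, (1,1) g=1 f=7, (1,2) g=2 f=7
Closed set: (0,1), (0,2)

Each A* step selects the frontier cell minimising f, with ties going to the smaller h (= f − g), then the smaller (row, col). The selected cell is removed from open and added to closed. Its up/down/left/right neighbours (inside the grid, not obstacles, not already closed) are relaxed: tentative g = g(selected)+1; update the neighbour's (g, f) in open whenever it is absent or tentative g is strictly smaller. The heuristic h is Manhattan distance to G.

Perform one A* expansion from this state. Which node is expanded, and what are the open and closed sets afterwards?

expanded=(0,3); open=[(0,0) g=1 f=9, (0,4) g=3 f=7, (1,1) g=1 f=7, (1,2) g=2 f=7]; closed=[(0,1), (0,2), (0,3)]

step 1: expand (0,3) (f=7, h=5) → closed; open now [(0,0) g=1 f=9, (0,4) g=3 f=7, (1,1) g=1 f=7, (1,2) g=2 f=7]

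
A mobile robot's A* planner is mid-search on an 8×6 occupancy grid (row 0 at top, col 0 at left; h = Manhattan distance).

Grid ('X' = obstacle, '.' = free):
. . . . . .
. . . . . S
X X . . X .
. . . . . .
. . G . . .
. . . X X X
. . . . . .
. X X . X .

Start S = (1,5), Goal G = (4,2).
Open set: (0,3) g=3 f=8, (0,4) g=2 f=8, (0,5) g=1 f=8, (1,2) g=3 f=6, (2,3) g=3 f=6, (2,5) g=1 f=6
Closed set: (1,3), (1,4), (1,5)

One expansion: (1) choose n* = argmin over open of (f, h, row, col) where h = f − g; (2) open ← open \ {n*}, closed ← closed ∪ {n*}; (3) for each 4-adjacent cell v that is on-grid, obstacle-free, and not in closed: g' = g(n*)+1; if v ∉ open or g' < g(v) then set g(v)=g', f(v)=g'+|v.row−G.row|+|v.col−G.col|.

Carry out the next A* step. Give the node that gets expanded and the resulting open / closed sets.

expanded=(1,2); open=[(0,2) g=4 f=8, (0,3) g=3 f=8, (0,4) g=2 f=8, (0,5) g=1 f=8, (1,1) g=4 f=8, (2,2) g=4 f=6, (2,3) g=3 f=6, (2,5) g=1 f=6]; closed=[(1,2), (1,3), (1,4), (1,5)]

step 1: expand (1,2) (f=6, h=3) → closed; open now [(0,2) g=4 f=8, (0,3) g=3 f=8, (0,4) g=2 f=8, (0,5) g=1 f=8, (1,1) g=4 f=8, (2,2) g=4 f=6, (2,3) g=3 f=6, (2,5) g=1 f=6]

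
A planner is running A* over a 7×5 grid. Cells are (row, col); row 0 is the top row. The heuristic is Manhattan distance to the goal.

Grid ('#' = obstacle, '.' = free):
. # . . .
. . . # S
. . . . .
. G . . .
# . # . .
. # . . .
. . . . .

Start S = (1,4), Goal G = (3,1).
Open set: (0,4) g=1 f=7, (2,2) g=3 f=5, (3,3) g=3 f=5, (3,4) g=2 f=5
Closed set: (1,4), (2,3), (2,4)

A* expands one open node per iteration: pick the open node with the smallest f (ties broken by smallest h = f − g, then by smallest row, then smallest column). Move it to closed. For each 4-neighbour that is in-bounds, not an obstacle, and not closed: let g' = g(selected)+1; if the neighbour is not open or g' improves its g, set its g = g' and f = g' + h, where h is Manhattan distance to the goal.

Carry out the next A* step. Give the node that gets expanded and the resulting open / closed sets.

expanded=(2,2); open=[(0,4) g=1 f=7, (1,2) g=4 f=7, (2,1) g=4 f=5, (3,2) g=4 f=5, (3,3) g=3 f=5, (3,4) g=2 f=5]; closed=[(1,4), (2,2), (2,3), (2,4)]

step 1: expand (2,2) (f=5, h=2) → closed; open now [(0,4) g=1 f=7, (1,2) g=4 f=7, (2,1) g=4 f=5, (3,2) g=4 f=5, (3,3) g=3 f=5, (3,4) g=2 f=5]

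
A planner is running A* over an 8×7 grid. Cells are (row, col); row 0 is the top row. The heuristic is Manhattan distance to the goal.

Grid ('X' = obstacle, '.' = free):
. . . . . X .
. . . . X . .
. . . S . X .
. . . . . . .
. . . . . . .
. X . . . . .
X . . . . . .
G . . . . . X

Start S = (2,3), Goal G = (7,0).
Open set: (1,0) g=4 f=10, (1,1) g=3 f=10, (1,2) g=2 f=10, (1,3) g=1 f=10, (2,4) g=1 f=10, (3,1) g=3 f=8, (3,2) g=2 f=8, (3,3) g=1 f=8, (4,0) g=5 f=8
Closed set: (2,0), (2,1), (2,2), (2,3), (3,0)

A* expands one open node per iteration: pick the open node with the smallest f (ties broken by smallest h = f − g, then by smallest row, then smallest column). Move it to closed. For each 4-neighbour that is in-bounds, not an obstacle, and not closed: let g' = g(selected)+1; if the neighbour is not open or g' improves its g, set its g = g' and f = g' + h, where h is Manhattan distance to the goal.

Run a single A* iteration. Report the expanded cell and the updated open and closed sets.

step 1: expand (4,0) (f=8, h=3) → closed; open now [(1,0) g=4 f=10, (1,1) g=3 f=10, (1,2) g=2 f=10, (1,3) g=1 f=10, (2,4) g=1 f=10, (3,1) g=3 f=8, (3,2) g=2 f=8, (3,3) g=1 f=8, (4,1) g=6 f=10, (5,0) g=6 f=8]

expanded=(4,0); open=[(1,0) g=4 f=10, (1,1) g=3 f=10, (1,2) g=2 f=10, (1,3) g=1 f=10, (2,4) g=1 f=10, (3,1) g=3 f=8, (3,2) g=2 f=8, (3,3) g=1 f=8, (4,1) g=6 f=10, (5,0) g=6 f=8]; closed=[(2,0), (2,1), (2,2), (2,3), (3,0), (4,0)]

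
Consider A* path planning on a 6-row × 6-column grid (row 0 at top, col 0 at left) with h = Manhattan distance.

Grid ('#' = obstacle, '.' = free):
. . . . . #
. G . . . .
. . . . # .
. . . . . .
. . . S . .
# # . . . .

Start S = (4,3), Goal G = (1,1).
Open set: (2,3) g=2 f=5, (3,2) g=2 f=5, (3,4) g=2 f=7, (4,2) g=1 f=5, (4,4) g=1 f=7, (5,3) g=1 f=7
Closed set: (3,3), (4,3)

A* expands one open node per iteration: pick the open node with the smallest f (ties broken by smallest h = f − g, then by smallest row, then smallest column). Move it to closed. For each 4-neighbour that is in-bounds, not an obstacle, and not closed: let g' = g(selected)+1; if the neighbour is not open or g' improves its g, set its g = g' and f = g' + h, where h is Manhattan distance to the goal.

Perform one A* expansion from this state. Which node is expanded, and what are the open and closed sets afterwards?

step 1: expand (2,3) (f=5, h=3) → closed; open now [(1,3) g=3 f=5, (2,2) g=3 f=5, (3,2) g=2 f=5, (3,4) g=2 f=7, (4,2) g=1 f=5, (4,4) g=1 f=7, (5,3) g=1 f=7]

expanded=(2,3); open=[(1,3) g=3 f=5, (2,2) g=3 f=5, (3,2) g=2 f=5, (3,4) g=2 f=7, (4,2) g=1 f=5, (4,4) g=1 f=7, (5,3) g=1 f=7]; closed=[(2,3), (3,3), (4,3)]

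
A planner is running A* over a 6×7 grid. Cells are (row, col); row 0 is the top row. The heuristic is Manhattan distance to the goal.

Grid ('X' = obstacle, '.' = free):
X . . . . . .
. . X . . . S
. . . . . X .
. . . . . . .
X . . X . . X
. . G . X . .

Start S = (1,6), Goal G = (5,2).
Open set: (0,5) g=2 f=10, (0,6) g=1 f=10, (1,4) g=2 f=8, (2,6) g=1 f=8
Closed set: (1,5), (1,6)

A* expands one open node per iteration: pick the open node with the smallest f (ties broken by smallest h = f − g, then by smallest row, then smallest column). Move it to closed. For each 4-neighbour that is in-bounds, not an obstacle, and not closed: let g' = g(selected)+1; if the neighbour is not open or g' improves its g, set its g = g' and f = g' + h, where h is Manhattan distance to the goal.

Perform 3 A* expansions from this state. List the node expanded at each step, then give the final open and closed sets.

order=[(1,4) → (1,3) → (2,3)]; open=[(0,3) g=4 f=10, (0,4) g=3 f=10, (0,5) g=2 f=10, (0,6) g=1 f=10, (2,2) g=5 f=8, (2,4) g=3 f=8, (2,6) g=1 f=8, (3,3) g=5 f=8]; closed=[(1,3), (1,4), (1,5), (1,6), (2,3)]

step 1: expand (1,4) (f=8, h=6) → closed; open now [(0,4) g=3 f=10, (0,5) g=2 f=10, (0,6) g=1 f=10, (1,3) g=3 f=8, (2,4) g=3 f=8, (2,6) g=1 f=8]
step 2: expand (1,3) (f=8, h=5) → closed; open now [(0,3) g=4 f=10, (0,4) g=3 f=10, (0,5) g=2 f=10, (0,6) g=1 f=10, (2,3) g=4 f=8, (2,4) g=3 f=8, (2,6) g=1 f=8]
step 3: expand (2,3) (f=8, h=4) → closed; open now [(0,3) g=4 f=10, (0,4) g=3 f=10, (0,5) g=2 f=10, (0,6) g=1 f=10, (2,2) g=5 f=8, (2,4) g=3 f=8, (2,6) g=1 f=8, (3,3) g=5 f=8]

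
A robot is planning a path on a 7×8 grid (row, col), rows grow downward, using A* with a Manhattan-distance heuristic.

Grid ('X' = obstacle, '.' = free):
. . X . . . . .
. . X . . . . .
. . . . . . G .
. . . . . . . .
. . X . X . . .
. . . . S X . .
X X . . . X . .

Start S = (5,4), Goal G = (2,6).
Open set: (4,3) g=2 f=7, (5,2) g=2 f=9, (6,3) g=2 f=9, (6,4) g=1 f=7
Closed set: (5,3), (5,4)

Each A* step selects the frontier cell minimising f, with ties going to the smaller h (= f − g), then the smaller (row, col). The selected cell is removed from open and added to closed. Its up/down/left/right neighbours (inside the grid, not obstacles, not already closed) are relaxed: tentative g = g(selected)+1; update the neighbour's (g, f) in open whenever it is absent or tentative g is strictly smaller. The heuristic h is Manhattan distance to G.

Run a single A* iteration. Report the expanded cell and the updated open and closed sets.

expanded=(4,3); open=[(3,3) g=3 f=7, (5,2) g=2 f=9, (6,3) g=2 f=9, (6,4) g=1 f=7]; closed=[(4,3), (5,3), (5,4)]

step 1: expand (4,3) (f=7, h=5) → closed; open now [(3,3) g=3 f=7, (5,2) g=2 f=9, (6,3) g=2 f=9, (6,4) g=1 f=7]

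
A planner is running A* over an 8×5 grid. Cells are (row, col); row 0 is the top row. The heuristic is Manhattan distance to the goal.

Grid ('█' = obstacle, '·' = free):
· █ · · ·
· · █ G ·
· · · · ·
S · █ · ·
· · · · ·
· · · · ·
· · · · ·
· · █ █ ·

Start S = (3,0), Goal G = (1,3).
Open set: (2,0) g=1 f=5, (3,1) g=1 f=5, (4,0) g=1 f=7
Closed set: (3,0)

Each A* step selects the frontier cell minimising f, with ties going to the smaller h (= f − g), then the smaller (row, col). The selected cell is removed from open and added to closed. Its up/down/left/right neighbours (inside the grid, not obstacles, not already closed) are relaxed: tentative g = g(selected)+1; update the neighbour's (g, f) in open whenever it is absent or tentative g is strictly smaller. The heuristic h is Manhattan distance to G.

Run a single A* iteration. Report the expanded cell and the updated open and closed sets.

step 1: expand (2,0) (f=5, h=4) → closed; open now [(1,0) g=2 f=5, (2,1) g=2 f=5, (3,1) g=1 f=5, (4,0) g=1 f=7]

expanded=(2,0); open=[(1,0) g=2 f=5, (2,1) g=2 f=5, (3,1) g=1 f=5, (4,0) g=1 f=7]; closed=[(2,0), (3,0)]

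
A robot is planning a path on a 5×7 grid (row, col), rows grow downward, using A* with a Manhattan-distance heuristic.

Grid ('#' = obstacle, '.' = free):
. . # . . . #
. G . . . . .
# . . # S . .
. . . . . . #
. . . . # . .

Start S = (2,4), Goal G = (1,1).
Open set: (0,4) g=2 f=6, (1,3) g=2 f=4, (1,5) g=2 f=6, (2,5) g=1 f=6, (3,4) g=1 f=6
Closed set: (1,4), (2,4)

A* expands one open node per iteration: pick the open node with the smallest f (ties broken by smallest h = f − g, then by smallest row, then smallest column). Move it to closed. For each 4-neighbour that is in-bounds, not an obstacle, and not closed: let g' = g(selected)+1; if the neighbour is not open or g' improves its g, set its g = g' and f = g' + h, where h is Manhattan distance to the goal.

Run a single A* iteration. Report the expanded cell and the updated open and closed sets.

expanded=(1,3); open=[(0,3) g=3 f=6, (0,4) g=2 f=6, (1,2) g=3 f=4, (1,5) g=2 f=6, (2,5) g=1 f=6, (3,4) g=1 f=6]; closed=[(1,3), (1,4), (2,4)]

step 1: expand (1,3) (f=4, h=2) → closed; open now [(0,3) g=3 f=6, (0,4) g=2 f=6, (1,2) g=3 f=4, (1,5) g=2 f=6, (2,5) g=1 f=6, (3,4) g=1 f=6]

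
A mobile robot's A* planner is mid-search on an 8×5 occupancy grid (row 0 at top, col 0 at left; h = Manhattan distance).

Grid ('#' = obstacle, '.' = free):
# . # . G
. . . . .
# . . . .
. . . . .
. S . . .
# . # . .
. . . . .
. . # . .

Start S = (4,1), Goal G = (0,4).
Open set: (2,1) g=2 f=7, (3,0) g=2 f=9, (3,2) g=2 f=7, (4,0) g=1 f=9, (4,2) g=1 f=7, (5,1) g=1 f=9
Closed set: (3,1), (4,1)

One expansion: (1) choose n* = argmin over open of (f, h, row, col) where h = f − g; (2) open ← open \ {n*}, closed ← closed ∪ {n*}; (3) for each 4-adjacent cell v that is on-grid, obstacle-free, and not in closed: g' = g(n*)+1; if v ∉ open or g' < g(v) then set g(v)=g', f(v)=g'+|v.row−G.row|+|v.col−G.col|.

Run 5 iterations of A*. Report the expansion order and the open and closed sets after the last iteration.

step 1: expand (2,1) (f=7, h=5) → closed; open now [(1,1) g=3 f=7, (2,2) g=3 f=7, (3,0) g=2 f=9, (3,2) g=2 f=7, (4,0) g=1 f=9, (4,2) g=1 f=7, (5,1) g=1 f=9]
step 2: expand (1,1) (f=7, h=4) → closed; open now [(0,1) g=4 f=7, (1,0) g=4 f=9, (1,2) g=4 f=7, (2,2) g=3 f=7, (3,0) g=2 f=9, (3,2) g=2 f=7, (4,0) g=1 f=9, (4,2) g=1 f=7, (5,1) g=1 f=9]
step 3: expand (0,1) (f=7, h=3) → closed; open now [(1,0) g=4 f=9, (1,2) g=4 f=7, (2,2) g=3 f=7, (3,0) g=2 f=9, (3,2) g=2 f=7, (4,0) g=1 f=9, (4,2) g=1 f=7, (5,1) g=1 f=9]
step 4: expand (1,2) (f=7, h=3) → closed; open now [(1,0) g=4 f=9, (1,3) g=5 f=7, (2,2) g=3 f=7, (3,0) g=2 f=9, (3,2) g=2 f=7, (4,0) g=1 f=9, (4,2) g=1 f=7, (5,1) g=1 f=9]
step 5: expand (1,3) (f=7, h=2) → closed; open now [(0,3) g=6 f=7, (1,0) g=4 f=9, (1,4) g=6 f=7, (2,2) g=3 f=7, (2,3) g=6 f=9, (3,0) g=2 f=9, (3,2) g=2 f=7, (4,0) g=1 f=9, (4,2) g=1 f=7, (5,1) g=1 f=9]

order=[(2,1) → (1,1) → (0,1) → (1,2) → (1,3)]; open=[(0,3) g=6 f=7, (1,0) g=4 f=9, (1,4) g=6 f=7, (2,2) g=3 f=7, (2,3) g=6 f=9, (3,0) g=2 f=9, (3,2) g=2 f=7, (4,0) g=1 f=9, (4,2) g=1 f=7, (5,1) g=1 f=9]; closed=[(0,1), (1,1), (1,2), (1,3), (2,1), (3,1), (4,1)]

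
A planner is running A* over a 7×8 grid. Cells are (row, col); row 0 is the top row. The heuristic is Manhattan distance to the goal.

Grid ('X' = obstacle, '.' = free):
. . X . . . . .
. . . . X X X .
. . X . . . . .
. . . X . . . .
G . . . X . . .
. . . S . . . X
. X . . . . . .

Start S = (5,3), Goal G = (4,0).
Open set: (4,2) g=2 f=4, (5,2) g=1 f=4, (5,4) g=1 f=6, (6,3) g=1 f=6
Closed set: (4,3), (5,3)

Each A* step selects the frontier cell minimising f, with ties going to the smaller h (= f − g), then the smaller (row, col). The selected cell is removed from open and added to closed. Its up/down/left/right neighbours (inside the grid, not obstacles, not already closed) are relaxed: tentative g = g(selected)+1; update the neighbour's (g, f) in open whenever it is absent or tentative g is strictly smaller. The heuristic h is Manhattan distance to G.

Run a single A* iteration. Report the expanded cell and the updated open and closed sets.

step 1: expand (4,2) (f=4, h=2) → closed; open now [(3,2) g=3 f=6, (4,1) g=3 f=4, (5,2) g=1 f=4, (5,4) g=1 f=6, (6,3) g=1 f=6]

expanded=(4,2); open=[(3,2) g=3 f=6, (4,1) g=3 f=4, (5,2) g=1 f=4, (5,4) g=1 f=6, (6,3) g=1 f=6]; closed=[(4,2), (4,3), (5,3)]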